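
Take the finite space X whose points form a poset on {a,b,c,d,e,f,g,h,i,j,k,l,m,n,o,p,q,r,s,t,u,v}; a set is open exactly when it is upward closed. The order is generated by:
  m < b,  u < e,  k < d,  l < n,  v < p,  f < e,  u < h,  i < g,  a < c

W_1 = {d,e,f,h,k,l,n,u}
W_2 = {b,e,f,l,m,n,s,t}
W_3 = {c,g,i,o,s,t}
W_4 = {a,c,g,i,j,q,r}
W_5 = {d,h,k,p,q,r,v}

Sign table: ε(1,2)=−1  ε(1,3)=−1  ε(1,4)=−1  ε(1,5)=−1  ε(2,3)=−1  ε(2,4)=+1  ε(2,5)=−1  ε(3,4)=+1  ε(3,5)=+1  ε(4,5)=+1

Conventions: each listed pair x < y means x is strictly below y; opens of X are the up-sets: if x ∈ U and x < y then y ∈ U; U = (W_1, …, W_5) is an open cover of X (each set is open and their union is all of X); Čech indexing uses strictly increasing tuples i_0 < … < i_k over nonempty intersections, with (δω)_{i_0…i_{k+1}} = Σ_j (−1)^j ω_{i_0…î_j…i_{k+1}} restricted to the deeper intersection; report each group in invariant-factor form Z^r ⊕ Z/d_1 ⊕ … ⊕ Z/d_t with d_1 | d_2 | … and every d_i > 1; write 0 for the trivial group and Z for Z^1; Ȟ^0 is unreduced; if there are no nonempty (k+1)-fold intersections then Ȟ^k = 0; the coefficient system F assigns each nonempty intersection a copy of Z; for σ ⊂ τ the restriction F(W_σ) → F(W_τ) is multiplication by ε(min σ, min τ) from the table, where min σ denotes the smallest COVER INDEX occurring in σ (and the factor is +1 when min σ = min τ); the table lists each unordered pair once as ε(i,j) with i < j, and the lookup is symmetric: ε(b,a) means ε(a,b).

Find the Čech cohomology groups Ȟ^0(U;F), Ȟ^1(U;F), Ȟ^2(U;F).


nerve simplices:
  W12={e,f,l,n} W15={d,h,k} W23={s,t} W34={c,g,i} W45={q,r}
C dims 5,5; δ0: rk 5, SNF 1^4·2
degree 0: 5−5−0 = 0 → Ȟ^0 ≅ 0
degree 1: 5−0−5 = 0 plus torsion [2] → Ȟ^1 ≅ Z/2
degree 2: 0−0−0 = 0 → Ȟ^2 ≅ 0

Ȟ^0(U;F) ≅ 0, Ȟ^1(U;F) ≅ Z/2, Ȟ^2(U;F) ≅ 0


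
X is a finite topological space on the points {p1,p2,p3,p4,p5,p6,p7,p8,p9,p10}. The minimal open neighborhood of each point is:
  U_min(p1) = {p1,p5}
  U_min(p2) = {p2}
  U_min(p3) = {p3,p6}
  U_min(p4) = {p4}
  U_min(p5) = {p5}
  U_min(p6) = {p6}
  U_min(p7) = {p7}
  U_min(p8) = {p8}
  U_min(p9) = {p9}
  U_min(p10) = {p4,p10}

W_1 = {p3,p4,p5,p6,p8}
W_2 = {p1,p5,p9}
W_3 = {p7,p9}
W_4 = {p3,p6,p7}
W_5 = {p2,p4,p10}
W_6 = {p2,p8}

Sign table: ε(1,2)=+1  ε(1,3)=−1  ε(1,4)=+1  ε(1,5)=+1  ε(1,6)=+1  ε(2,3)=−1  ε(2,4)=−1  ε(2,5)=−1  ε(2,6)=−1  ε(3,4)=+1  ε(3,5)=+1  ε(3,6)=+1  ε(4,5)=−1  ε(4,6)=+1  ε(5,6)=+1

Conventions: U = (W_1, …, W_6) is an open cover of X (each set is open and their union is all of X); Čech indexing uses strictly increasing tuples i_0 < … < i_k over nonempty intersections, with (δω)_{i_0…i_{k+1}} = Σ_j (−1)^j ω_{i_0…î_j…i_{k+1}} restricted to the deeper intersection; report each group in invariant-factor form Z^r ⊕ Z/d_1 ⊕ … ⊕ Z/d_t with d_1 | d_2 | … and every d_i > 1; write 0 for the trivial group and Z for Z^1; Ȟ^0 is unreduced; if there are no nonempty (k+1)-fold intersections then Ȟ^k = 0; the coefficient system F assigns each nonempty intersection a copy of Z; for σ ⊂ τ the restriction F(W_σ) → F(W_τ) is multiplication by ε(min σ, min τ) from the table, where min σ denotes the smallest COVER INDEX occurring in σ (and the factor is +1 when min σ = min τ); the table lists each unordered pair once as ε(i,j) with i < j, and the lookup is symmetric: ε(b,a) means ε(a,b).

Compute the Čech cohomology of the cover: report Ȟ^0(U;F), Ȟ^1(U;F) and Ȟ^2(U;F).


intersection data:
  W12={p5} W14={p3,p6} W15={p4} W16={p8} W23={p9} W34={p7} W56={p2}
C dims 6,7; δ0: rk 6, SNF 1^5·2
Ȟ^0 = (6 − 6) − 0 = 0, so Ȟ^0 ≅ 0
Ȟ^1 = (7 − 0) − 6 = 1 plus torsion [2], so Ȟ^1 ≅ Z ⊕ Z/2
Ȟ^2 = (0 − 0) − 0 = 0, so Ȟ^2 ≅ 0

Ȟ^0(U;F) ≅ 0, Ȟ^1(U;F) ≅ Z ⊕ Z/2, Ȟ^2(U;F) ≅ 0


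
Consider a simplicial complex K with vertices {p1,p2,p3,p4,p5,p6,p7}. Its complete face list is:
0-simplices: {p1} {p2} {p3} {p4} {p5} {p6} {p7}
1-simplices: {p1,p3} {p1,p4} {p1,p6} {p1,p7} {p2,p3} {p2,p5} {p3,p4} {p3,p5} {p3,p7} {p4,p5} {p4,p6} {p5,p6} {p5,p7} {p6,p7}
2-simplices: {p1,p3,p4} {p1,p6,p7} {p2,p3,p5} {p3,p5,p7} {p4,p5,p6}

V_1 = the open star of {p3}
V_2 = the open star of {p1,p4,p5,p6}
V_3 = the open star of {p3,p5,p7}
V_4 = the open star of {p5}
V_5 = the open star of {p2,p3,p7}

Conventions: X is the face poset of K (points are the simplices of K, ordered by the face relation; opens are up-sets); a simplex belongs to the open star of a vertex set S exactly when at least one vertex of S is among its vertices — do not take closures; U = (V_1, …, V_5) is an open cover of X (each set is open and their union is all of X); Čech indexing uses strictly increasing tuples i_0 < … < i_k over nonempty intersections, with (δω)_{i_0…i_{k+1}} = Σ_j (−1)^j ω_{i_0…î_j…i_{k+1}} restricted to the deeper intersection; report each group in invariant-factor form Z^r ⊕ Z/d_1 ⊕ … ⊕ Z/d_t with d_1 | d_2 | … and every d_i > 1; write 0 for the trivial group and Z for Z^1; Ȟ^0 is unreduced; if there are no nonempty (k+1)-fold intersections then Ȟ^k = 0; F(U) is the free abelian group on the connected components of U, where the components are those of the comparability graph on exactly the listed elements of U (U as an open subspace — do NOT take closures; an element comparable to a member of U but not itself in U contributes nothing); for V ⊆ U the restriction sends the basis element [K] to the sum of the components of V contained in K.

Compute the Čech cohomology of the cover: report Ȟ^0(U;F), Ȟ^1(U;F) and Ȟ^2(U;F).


Ȟ^0 ≅ Z; Ȟ^1 ≅ Z^2; Ȟ^2 ≅ 0

nonempty intersections:
  V1={{p3},{p1,p3},{p2,p3},{p3,p4},{p3,p5},{p3,p7},{p1,p3,p4},{p2,p3,p5},{p3,p5,p7}} V2={{p1},{p4},{p5},{p6},{p1,p3},{p1,p4},{p1,p6},{p1,p7},{p2,p5},{p3,p4},{p3,p5},{p4,p5},{p4,p6},{p5,p6},{p5,p7},{p6,p7},{p1,p3,p4},{p1,p6,p7},{p2,p3,p5},{p3,p5,p7},{p4,p5,p6}} V3={{p3},{p5},{p7},{p1,p3},{p1,p7},{p2,p3},{p2,p5},{p3,p4},{p3,p5},{p3,p7},{p4,p5},{p5,p6},{p5,p7},{p6,p7},{p1,p3,p4},{p1,p6,p7},{p2,p3,p5},{p3,p5,p7},{p4,p5,p6}} V4={{p5},{p2,p5},{p3,p5},{p4,p5},{p5,p6},{p5,p7},{p2,p3,p5},{p3,p5,p7},{p4,p5,p6}} V5={{p2},{p3},{p7},{p1,p3},{p1,p7},{p2,p3},{p2,p5},{p3,p4},{p3,p5},{p3,p7},{p5,p7},{p6,p7},{p1,p3,p4},{p1,p6,p7},{p2,p3,p5},{p3,p5,p7}}
  V12={{p1,p3},{p3,p4},{p3,p5},{p1,p3,p4},{p2,p3,p5},{p3,p5,p7}} V13={{p3},{p1,p3},{p2,p3},{p3,p4},{p3,p5},{p3,p7},{p1,p3,p4},{p2,p3,p5},{p3,p5,p7}} V14={{p3,p5},{p2,p3,p5},{p3,p5,p7}} V15={{p3},{p1,p3},{p2,p3},{p3,p4},{p3,p5},{p3,p7},{p1,p3,p4},{p2,p3,p5},{p3,p5,p7}} V23={{p5},{p1,p3},{p1,p7},{p2,p5},{p3,p4},{p3,p5},{p4,p5},{p5,p6},{p5,p7},{p6,p7},{p1,p3,p4},{p1,p6,p7},{p2,p3,p5},{p3,p5,p7},{p4,p5,p6}} V24={{p5},{p2,p5},{p3,p5},{p4,p5},{p5,p6},{p5,p7},{p2,p3,p5},{p3,p5,p7},{p4,p5,p6}} V25={{p1,p3},{p1,p7},{p2,p5},{p3,p4},{p3,p5},{p5,p7},{p6,p7},{p1,p3,p4},{p1,p6,p7},{p2,p3,p5},{p3,p5,p7}} V34={{p5},{p2,p5},{p3,p5},{p4,p5},{p5,p6},{p5,p7},{p2,p3,p5},{p3,p5,p7},{p4,p5,p6}} V35={{p3},{p7},{p1,p3},{p1,p7},{p2,p3},{p2,p5},{p3,p4},{p3,p5},{p3,p7},{p5,p7},{p6,p7},{p1,p3,p4},{p1,p6,p7},{p2,p3,p5},{p3,p5,p7}} V45={{p2,p5},{p3,p5},{p5,p7},{p2,p3,p5},{p3,p5,p7}}
  V123={{p1,p3},{p3,p4},{p3,p5},{p1,p3,p4},{p2,p3,p5},{p3,p5,p7}} V124={{p3,p5},{p2,p3,p5},{p3,p5,p7}} V125={{p1,p3},{p3,p4},{p3,p5},{p1,p3,p4},{p2,p3,p5},{p3,p5,p7}} V134={{p3,p5},{p2,p3,p5},{p3,p5,p7}} V135={{p3},{p1,p3},{p2,p3},{p3,p4},{p3,p5},{p3,p7},{p1,p3,p4},{p2,p3,p5},{p3,p5,p7}} V145={{p3,p5},{p2,p3,p5},{p3,p5,p7}} V234={{p5},{p2,p5},{p3,p5},{p4,p5},{p5,p6},{p5,p7},{p2,p3,p5},{p3,p5,p7},{p4,p5,p6}} V235={{p1,p3},{p1,p7},{p2,p5},{p3,p4},{p3,p5},{p5,p7},{p6,p7},{p1,p3,p4},{p1,p6,p7},{p2,p3,p5},{p3,p5,p7}} V245={{p2,p5},{p3,p5},{p5,p7},{p2,p3,p5},{p3,p5,p7}} V345={{p2,p5},{p3,p5},{p5,p7},{p2,p3,p5},{p3,p5,p7}}
  V1234={{p3,p5},{p2,p3,p5},{p3,p5,p7}} V1235={{p1,p3},{p3,p4},{p3,p5},{p1,p3,p4},{p2,p3,p5},{p3,p5,p7}} V1245={{p3,p5},{p2,p3,p5},{p3,p5,p7}} V1345={{p3,p5},{p2,p3,p5},{p3,p5,p7}} V2345={{p2,p5},{p3,p5},{p5,p7},{p2,p3,p5},{p3,p5,p7}}
  V12345={{p3,p5},{p2,p3,p5},{p3,p5,p7}}
components per intersection:
  V1: {{p3},{p1,p3},{p2,p3},{p3,p4},{p3,p5},{p3,p7},{p1,p3,p4},{p2,p3,p5},{p3,p5,p7}}
  V2: {{p1},{p4},{p5},{p6},{p1,p3},{p1,p4},{p1,p6},{p1,p7},{p2,p5},{p3,p4},{p3,p5},{p4,p5},{p4,p6},{p5,p6},{p5,p7},{p6,p7},{p1,p3,p4},{p1,p6,p7},{p2,p3,p5},{p3,p5,p7},{p4,p5,p6}}
  V3: {{p3},{p5},{p7},{p1,p3},{p1,p7},{p2,p3},{p2,p5},{p3,p4},{p3,p5},{p3,p7},{p4,p5},{p5,p6},{p5,p7},{p6,p7},{p1,p3,p4},{p1,p6,p7},{p2,p3,p5},{p3,p5,p7},{p4,p5,p6}}
  V4: {{p5},{p2,p5},{p3,p5},{p4,p5},{p5,p6},{p5,p7},{p2,p3,p5},{p3,p5,p7},{p4,p5,p6}}
  V5: {{p2},{p3},{p7},{p1,p3},{p1,p7},{p2,p3},{p2,p5},{p3,p4},{p3,p5},{p3,p7},{p5,p7},{p6,p7},{p1,p3,p4},{p1,p6,p7},{p2,p3,p5},{p3,p5,p7}}
  V12: {{p1,p3},{p3,p4},{p1,p3,p4}} {{p3,p5},{p2,p3,p5},{p3,p5,p7}}
  V13: {{p3},{p1,p3},{p2,p3},{p3,p4},{p3,p5},{p3,p7},{p1,p3,p4},{p2,p3,p5},{p3,p5,p7}}
  V14: {{p3,p5},{p2,p3,p5},{p3,p5,p7}}
  V15: {{p3},{p1,p3},{p2,p3},{p3,p4},{p3,p5},{p3,p7},{p1,p3,p4},{p2,p3,p5},{p3,p5,p7}}
  V23: {{p5},{p2,p5},{p3,p5},{p4,p5},{p5,p6},{p5,p7},{p2,p3,p5},{p3,p5,p7},{p4,p5,p6}} {{p1,p3},{p3,p4},{p1,p3,p4}} {{p1,p7},{p6,p7},{p1,p6,p7}}
  V24: {{p5},{p2,p5},{p3,p5},{p4,p5},{p5,p6},{p5,p7},{p2,p3,p5},{p3,p5,p7},{p4,p5,p6}}
  V25: {{p1,p3},{p3,p4},{p1,p3,p4}} {{p1,p7},{p6,p7},{p1,p6,p7}} {{p2,p5},{p3,p5},{p5,p7},{p2,p3,p5},{p3,p5,p7}}
  V34: {{p5},{p2,p5},{p3,p5},{p4,p5},{p5,p6},{p5,p7},{p2,p3,p5},{p3,p5,p7},{p4,p5,p6}}
  V35: {{p3},{p7},{p1,p3},{p1,p7},{p2,p3},{p2,p5},{p3,p4},{p3,p5},{p3,p7},{p5,p7},{p6,p7},{p1,p3,p4},{p1,p6,p7},{p2,p3,p5},{p3,p5,p7}}
  V45: {{p2,p5},{p3,p5},{p5,p7},{p2,p3,p5},{p3,p5,p7}}
  V123: {{p1,p3},{p3,p4},{p1,p3,p4}} {{p3,p5},{p2,p3,p5},{p3,p5,p7}}
  V124: {{p3,p5},{p2,p3,p5},{p3,p5,p7}}
  V125: {{p1,p3},{p3,p4},{p1,p3,p4}} {{p3,p5},{p2,p3,p5},{p3,p5,p7}}
  V134: {{p3,p5},{p2,p3,p5},{p3,p5,p7}}
  V135: {{p3},{p1,p3},{p2,p3},{p3,p4},{p3,p5},{p3,p7},{p1,p3,p4},{p2,p3,p5},{p3,p5,p7}}
  V145: {{p3,p5},{p2,p3,p5},{p3,p5,p7}}
  V234: {{p5},{p2,p5},{p3,p5},{p4,p5},{p5,p6},{p5,p7},{p2,p3,p5},{p3,p5,p7},{p4,p5,p6}}
  V235: {{p1,p3},{p3,p4},{p1,p3,p4}} {{p1,p7},{p6,p7},{p1,p6,p7}} {{p2,p5},{p3,p5},{p5,p7},{p2,p3,p5},{p3,p5,p7}}
  V245: {{p2,p5},{p3,p5},{p5,p7},{p2,p3,p5},{p3,p5,p7}}
  V345: {{p2,p5},{p3,p5},{p5,p7},{p2,p3,p5},{p3,p5,p7}}
  V1234: {{p3,p5},{p2,p3,p5},{p3,p5,p7}}
  V1235: {{p1,p3},{p3,p4},{p1,p3,p4}} {{p3,p5},{p2,p3,p5},{p3,p5,p7}}
  V1245: {{p3,p5},{p2,p3,p5},{p3,p5,p7}}
  V1345: {{p3,p5},{p2,p3,p5},{p3,p5,p7}}
  V2345: {{p2,p5},{p3,p5},{p5,p7},{p2,p3,p5},{p3,p5,p7}}
  V12345: {{p3,p5},{p2,p3,p5},{p3,p5,p7}}
C dims 5,15,14,6; δ0: rk 4, SNF 1^4; δ1: rk 9, SNF 1^9; δ2: rk 5, SNF 1^5
Ȟ^0: (5−4)−0=1 ⇒ Z
Ȟ^1: (15−9)−4=2 ⇒ Z^2
Ȟ^2: (14−5)−9=0 ⇒ 0


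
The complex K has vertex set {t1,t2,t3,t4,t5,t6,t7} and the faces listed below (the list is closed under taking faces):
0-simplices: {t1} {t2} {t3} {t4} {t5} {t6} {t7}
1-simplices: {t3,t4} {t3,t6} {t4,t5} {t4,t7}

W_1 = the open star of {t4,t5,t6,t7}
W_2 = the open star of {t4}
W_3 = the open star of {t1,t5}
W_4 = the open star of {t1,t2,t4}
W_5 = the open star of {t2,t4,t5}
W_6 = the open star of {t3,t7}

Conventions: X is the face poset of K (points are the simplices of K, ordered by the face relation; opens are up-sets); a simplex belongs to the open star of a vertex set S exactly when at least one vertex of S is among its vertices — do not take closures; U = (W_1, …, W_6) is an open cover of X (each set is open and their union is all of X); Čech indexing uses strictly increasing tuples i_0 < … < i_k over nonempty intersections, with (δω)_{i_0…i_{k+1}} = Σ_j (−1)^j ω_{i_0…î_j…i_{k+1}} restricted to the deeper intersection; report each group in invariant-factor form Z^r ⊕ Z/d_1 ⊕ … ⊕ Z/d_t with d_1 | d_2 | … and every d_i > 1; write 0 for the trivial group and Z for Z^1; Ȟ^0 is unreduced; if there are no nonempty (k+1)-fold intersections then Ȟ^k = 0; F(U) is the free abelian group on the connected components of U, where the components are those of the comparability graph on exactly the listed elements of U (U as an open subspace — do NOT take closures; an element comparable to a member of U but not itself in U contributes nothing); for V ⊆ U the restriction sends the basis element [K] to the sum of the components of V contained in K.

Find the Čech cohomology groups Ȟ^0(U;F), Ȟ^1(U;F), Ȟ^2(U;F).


Ȟ^0(U;F) ≅ Z^3, Ȟ^1(U;F) ≅ 0, Ȟ^2(U;F) ≅ 0

nerve of the cover:
  W1={{t4},{t5},{t6},{t7},{t3,t4},{t3,t6},{t4,t5},{t4,t7}} W2={{t4},{t3,t4},{t4,t5},{t4,t7}} W3={{t1},{t5},{t4,t5}} W4={{t1},{t2},{t4},{t3,t4},{t4,t5},{t4,t7}} W5={{t2},{t4},{t5},{t3,t4},{t4,t5},{t4,t7}} W6={{t3},{t7},{t3,t4},{t3,t6},{t4,t7}}
  W12={{t4},{t3,t4},{t4,t5},{t4,t7}} W13={{t5},{t4,t5}} W14={{t4},{t3,t4},{t4,t5},{t4,t7}} W15={{t4},{t5},{t3,t4},{t4,t5},{t4,t7}} W16={{t7},{t3,t4},{t3,t6},{t4,t7}} W23={{t4,t5}} W24={{t4},{t3,t4},{t4,t5},{t4,t7}} W25={{t4},{t3,t4},{t4,t5},{t4,t7}} W26={{t3,t4},{t4,t7}} W34={{t1},{t4,t5}} W35={{t5},{t4,t5}} W45={{t2},{t4},{t3,t4},{t4,t5},{t4,t7}} W46={{t3,t4},{t4,t7}} W56={{t3,t4},{t4,t7}}
  W123={{t4,t5}} W124={{t4},{t3,t4},{t4,t5},{t4,t7}} W125={{t4},{t3,t4},{t4,t5},{t4,t7}} W126={{t3,t4},{t4,t7}} W134={{t4,t5}} W135={{t5},{t4,t5}} W145={{t4},{t3,t4},{t4,t5},{t4,t7}} W146={{t3,t4},{t4,t7}} W156={{t3,t4},{t4,t7}} W234={{t4,t5}} W235={{t4,t5}} W245={{t4},{t3,t4},{t4,t5},{t4,t7}} W246={{t3,t4},{t4,t7}} W256={{t3,t4},{t4,t7}} W345={{t4,t5}} W456={{t3,t4},{t4,t7}}
  W1234={{t4,t5}} W1235={{t4,t5}} W1245={{t4},{t3,t4},{t4,t5},{t4,t7}} W1246={{t3,t4},{t4,t7}} W1256={{t3,t4},{t4,t7}} W1345={{t4,t5}} W1456={{t3,t4},{t4,t7}} W2345={{t4,t5}} W2456={{t3,t4},{t4,t7}}
  W12345={{t4,t5}} W12456={{t3,t4},{t4,t7}}
components per intersection:
  W1: {{t4},{t5},{t7},{t3,t4},{t4,t5},{t4,t7}} {{t6},{t3,t6}}
  W2: {{t4},{t3,t4},{t4,t5},{t4,t7}}
  W3: {{t1}} {{t5},{t4,t5}}
  W4: {{t1}} {{t2}} {{t4},{t3,t4},{t4,t5},{t4,t7}}
  W5: {{t2}} {{t4},{t5},{t3,t4},{t4,t5},{t4,t7}}
  W6: {{t3},{t3,t4},{t3,t6}} {{t7},{t4,t7}}
  W12: {{t4},{t3,t4},{t4,t5},{t4,t7}}
  W13: {{t5},{t4,t5}}
  W14: {{t4},{t3,t4},{t4,t5},{t4,t7}}
  W15: {{t4},{t5},{t3,t4},{t4,t5},{t4,t7}}
  W16: {{t7},{t4,t7}} {{t3,t4}} {{t3,t6}}
  W23: {{t4,t5}}
  W24: {{t4},{t3,t4},{t4,t5},{t4,t7}}
  W25: {{t4},{t3,t4},{t4,t5},{t4,t7}}
  W26: {{t3,t4}} {{t4,t7}}
  W34: {{t1}} {{t4,t5}}
  W35: {{t5},{t4,t5}}
  W45: {{t2}} {{t4},{t3,t4},{t4,t5},{t4,t7}}
  W46: {{t3,t4}} {{t4,t7}}
  W56: {{t3,t4}} {{t4,t7}}
  W123: {{t4,t5}}
  W124: {{t4},{t3,t4},{t4,t5},{t4,t7}}
  W125: {{t4},{t3,t4},{t4,t5},{t4,t7}}
  W126: {{t3,t4}} {{t4,t7}}
  W134: {{t4,t5}}
  W135: {{t5},{t4,t5}}
  W145: {{t4},{t3,t4},{t4,t5},{t4,t7}}
  W146: {{t3,t4}} {{t4,t7}}
  W156: {{t3,t4}} {{t4,t7}}
  W234: {{t4,t5}}
  W235: {{t4,t5}}
  W245: {{t4},{t3,t4},{t4,t5},{t4,t7}}
  W246: {{t3,t4}} {{t4,t7}}
  W256: {{t3,t4}} {{t4,t7}}
  W345: {{t4,t5}}
  W456: {{t3,t4}} {{t4,t7}}
  W1234: {{t4,t5}}
  W1235: {{t4,t5}}
  W1245: {{t4},{t3,t4},{t4,t5},{t4,t7}}
  W1246: {{t3,t4}} {{t4,t7}}
  W1256: {{t3,t4}} {{t4,t7}}
  W1345: {{t4,t5}}
  W1456: {{t3,t4}} {{t4,t7}}
  W2345: {{t4,t5}}
  W2456: {{t3,t4}} {{t4,t7}}
  W12345: {{t4,t5}}
  W12456: {{t3,t4}} {{t4,t7}}
C dims 12,21,22,13; δ0: rk 9, SNF 1^9; δ1: rk 12, SNF 1^12; δ2: rk 10, SNF 1^10
Ȟ^0 = (12 − 9) − 0 = 3, so Ȟ^0 ≅ Z^3
Ȟ^1 = (21 − 12) − 9 = 0, so Ȟ^1 ≅ 0
Ȟ^2 = (22 − 10) − 12 = 0, so Ȟ^2 ≅ 0


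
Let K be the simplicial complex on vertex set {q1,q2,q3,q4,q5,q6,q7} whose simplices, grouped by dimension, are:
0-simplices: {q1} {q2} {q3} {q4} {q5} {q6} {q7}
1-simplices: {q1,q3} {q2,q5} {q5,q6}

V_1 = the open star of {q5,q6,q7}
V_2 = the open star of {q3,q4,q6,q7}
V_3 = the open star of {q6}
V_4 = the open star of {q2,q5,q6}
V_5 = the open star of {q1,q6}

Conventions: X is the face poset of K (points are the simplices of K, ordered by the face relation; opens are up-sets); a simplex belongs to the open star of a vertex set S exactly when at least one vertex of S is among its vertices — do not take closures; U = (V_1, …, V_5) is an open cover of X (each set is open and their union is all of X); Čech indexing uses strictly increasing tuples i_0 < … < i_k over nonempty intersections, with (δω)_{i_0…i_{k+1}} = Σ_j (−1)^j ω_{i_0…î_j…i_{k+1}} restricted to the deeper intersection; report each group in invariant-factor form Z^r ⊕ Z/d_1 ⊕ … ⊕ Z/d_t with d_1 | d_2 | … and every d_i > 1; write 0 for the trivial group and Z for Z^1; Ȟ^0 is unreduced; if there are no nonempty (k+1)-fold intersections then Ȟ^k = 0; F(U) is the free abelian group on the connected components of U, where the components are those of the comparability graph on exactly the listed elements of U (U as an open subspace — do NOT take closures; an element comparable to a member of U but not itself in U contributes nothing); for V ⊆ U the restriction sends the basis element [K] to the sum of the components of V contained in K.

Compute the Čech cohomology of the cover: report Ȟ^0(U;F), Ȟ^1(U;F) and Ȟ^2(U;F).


nerve simplices:
  V1={{q5},{q6},{q7},{q2,q5},{q5,q6}} V2={{q3},{q4},{q6},{q7},{q1,q3},{q5,q6}} V3={{q6},{q5,q6}} V4={{q2},{q5},{q6},{q2,q5},{q5,q6}} V5={{q1},{q6},{q1,q3},{q5,q6}}
  V12={{q6},{q7},{q5,q6}} V13={{q6},{q5,q6}} V14={{q5},{q6},{q2,q5},{q5,q6}} V15={{q6},{q5,q6}} V23={{q6},{q5,q6}} V24={{q6},{q5,q6}} V25={{q6},{q1,q3},{q5,q6}} V34={{q6},{q5,q6}} V35={{q6},{q5,q6}} V45={{q6},{q5,q6}}
  V123={{q6},{q5,q6}} V124={{q6},{q5,q6}} V125={{q6},{q5,q6}} V134={{q6},{q5,q6}} V135={{q6},{q5,q6}} V145={{q6},{q5,q6}} V234={{q6},{q5,q6}} V235={{q6},{q5,q6}} V245={{q6},{q5,q6}} V345={{q6},{q5,q6}}
  V1234={{q6},{q5,q6}} V1235={{q6},{q5,q6}} V1245={{q6},{q5,q6}} V1345={{q6},{q5,q6}} V2345={{q6},{q5,q6}}
  V12345={{q6},{q5,q6}}
components per intersection:
  V1: {{q5},{q6},{q2,q5},{q5,q6}} {{q7}}
  V2: {{q3},{q1,q3}} {{q4}} {{q6},{q5,q6}} {{q7}}
  V3: {{q6},{q5,q6}}
  V4: {{q2},{q5},{q6},{q2,q5},{q5,q6}}
  V5: {{q1},{q1,q3}} {{q6},{q5,q6}}
  V12: {{q6},{q5,q6}} {{q7}}
  V13: {{q6},{q5,q6}}
  V14: {{q5},{q6},{q2,q5},{q5,q6}}
  V15: {{q6},{q5,q6}}
  V23: {{q6},{q5,q6}}
  V24: {{q6},{q5,q6}}
  V25: {{q6},{q5,q6}} {{q1,q3}}
  V34: {{q6},{q5,q6}}
  V35: {{q6},{q5,q6}}
  V45: {{q6},{q5,q6}}
  V123: {{q6},{q5,q6}}
  V124: {{q6},{q5,q6}}
  V125: {{q6},{q5,q6}}
  V134: {{q6},{q5,q6}}
  V135: {{q6},{q5,q6}}
  V145: {{q6},{q5,q6}}
  V234: {{q6},{q5,q6}}
  V235: {{q6},{q5,q6}}
  V245: {{q6},{q5,q6}}
  V345: {{q6},{q5,q6}}
  V1234: {{q6},{q5,q6}}
  V1235: {{q6},{q5,q6}}
  V1245: {{q6},{q5,q6}}
  V1345: {{q6},{q5,q6}}
  V2345: {{q6},{q5,q6}}
  V12345: {{q6},{q5,q6}}
C dims 10,12,10,5; δ0: rk 6, SNF 1^6; δ1: rk 6, SNF 1^6; δ2: rk 4, SNF 1^4
degree 0: 10−6−0 = 4 → Ȟ^0 ≅ Z^4
degree 1: 12−6−6 = 0 → Ȟ^1 ≅ 0
degree 2: 10−4−6 = 0 → Ȟ^2 ≅ 0

Ȟ^0 ≅ Z^4,  Ȟ^1 ≅ 0,  Ȟ^2 ≅ 0


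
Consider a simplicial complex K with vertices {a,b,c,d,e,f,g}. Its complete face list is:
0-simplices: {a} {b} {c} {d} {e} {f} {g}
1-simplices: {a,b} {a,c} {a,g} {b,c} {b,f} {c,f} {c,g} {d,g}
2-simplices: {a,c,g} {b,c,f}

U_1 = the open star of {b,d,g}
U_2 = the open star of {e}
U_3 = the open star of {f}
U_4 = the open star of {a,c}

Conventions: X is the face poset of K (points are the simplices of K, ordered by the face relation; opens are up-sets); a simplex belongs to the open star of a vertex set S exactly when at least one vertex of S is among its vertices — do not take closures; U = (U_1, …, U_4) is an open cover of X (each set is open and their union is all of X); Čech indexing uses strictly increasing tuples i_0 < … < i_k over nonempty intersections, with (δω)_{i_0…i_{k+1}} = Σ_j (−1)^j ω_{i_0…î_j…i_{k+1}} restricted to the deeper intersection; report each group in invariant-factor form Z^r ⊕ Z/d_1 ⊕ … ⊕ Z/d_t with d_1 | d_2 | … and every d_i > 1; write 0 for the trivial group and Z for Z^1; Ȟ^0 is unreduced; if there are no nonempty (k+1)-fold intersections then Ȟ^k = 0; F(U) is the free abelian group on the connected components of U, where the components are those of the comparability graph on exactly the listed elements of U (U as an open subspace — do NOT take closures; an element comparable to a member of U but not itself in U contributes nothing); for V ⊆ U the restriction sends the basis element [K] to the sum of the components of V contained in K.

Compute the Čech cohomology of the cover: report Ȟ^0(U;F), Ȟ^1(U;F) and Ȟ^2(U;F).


Ȟ^0 ≅ Z^2, Ȟ^1 ≅ Z and Ȟ^2 ≅ 0

nerve of the cover:
  U1={{b},{d},{g},{a,b},{a,g},{b,c},{b,f},{c,g},{d,g},{a,c,g},{b,c,f}} U2={{e}} U3={{f},{b,f},{c,f},{b,c,f}} U4={{a},{c},{a,b},{a,c},{a,g},{b,c},{c,f},{c,g},{a,c,g},{b,c,f}}
  U13={{b,f},{b,c,f}} U14={{a,b},{a,g},{b,c},{c,g},{a,c,g},{b,c,f}} U34={{c,f},{b,c,f}}
  U134={{b,c,f}}
components per intersection:
  U1: {{b},{a,b},{b,c},{b,f},{b,c,f}} {{d},{g},{a,g},{c,g},{d,g},{a,c,g}}
  U2: {{e}}
  U3: {{f},{b,f},{c,f},{b,c,f}}
  U4: {{a},{c},{a,b},{a,c},{a,g},{b,c},{c,f},{c,g},{a,c,g},{b,c,f}}
  U13: {{b,f},{b,c,f}}
  U14: {{a,b}} {{a,g},{c,g},{a,c,g}} {{b,c},{b,c,f}}
  U34: {{c,f},{b,c,f}}
  U134: {{b,c,f}}
C dims 5,5,1; δ0: rk 3, SNF 1^3; δ1: rk 1, SNF 1^1
Ȟ^0 = (5 − 3) − 0 = 2, so Ȟ^0 ≅ Z^2
Ȟ^1 = (5 − 1) − 3 = 1, so Ȟ^1 ≅ Z
Ȟ^2 = (1 − 0) − 1 = 0, so Ȟ^2 ≅ 0


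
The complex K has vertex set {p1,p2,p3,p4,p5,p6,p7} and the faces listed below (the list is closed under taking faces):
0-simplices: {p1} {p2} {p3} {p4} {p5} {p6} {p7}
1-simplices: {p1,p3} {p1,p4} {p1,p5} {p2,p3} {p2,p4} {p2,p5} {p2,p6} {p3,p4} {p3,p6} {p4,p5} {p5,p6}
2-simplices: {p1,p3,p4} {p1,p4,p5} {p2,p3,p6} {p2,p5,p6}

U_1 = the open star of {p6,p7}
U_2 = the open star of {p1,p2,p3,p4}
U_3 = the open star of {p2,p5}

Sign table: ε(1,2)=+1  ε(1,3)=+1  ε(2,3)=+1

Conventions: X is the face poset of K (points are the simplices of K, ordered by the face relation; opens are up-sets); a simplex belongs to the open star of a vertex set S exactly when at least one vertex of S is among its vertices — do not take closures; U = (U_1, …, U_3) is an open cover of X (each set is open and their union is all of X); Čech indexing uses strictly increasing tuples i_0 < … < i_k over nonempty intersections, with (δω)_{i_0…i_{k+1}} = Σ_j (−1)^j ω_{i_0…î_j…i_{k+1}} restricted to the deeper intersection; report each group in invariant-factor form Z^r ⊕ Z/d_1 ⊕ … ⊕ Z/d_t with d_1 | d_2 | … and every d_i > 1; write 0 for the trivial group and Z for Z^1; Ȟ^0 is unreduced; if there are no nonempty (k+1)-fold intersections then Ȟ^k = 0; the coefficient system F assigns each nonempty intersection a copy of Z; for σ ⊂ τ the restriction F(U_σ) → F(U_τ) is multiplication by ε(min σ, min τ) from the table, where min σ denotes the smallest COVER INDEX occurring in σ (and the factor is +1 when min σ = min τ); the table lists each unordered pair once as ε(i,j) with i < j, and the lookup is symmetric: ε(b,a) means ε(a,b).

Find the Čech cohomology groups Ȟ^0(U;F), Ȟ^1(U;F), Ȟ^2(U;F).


nonempty overlaps:
  U1={{p6},{p7},{p2,p6},{p3,p6},{p5,p6},{p2,p3,p6},{p2,p5,p6}} U2={{p1},{p2},{p3},{p4},{p1,p3},{p1,p4},{p1,p5},{p2,p3},{p2,p4},{p2,p5},{p2,p6},{p3,p4},{p3,p6},{p4,p5},{p1,p3,p4},{p1,p4,p5},{p2,p3,p6},{p2,p5,p6}} U3={{p2},{p5},{p1,p5},{p2,p3},{p2,p4},{p2,p5},{p2,p6},{p4,p5},{p5,p6},{p1,p4,p5},{p2,p3,p6},{p2,p5,p6}}
  U12={{p2,p6},{p3,p6},{p2,p3,p6},{p2,p5,p6}} U13={{p2,p6},{p5,p6},{p2,p3,p6},{p2,p5,p6}} U23={{p2},{p1,p5},{p2,p3},{p2,p4},{p2,p5},{p2,p6},{p4,p5},{p1,p4,p5},{p2,p3,p6},{p2,p5,p6}}
  U123={{p2,p6},{p2,p3,p6},{p2,p5,p6}}
C dims 3,3,1; δ0: rk 2, SNF 1^2; δ1: rk 1, SNF 1^1
degree 0: 3−2−0 = 1 → Ȟ^0 ≅ Z
degree 1: 3−1−2 = 0 → Ȟ^1 ≅ 0
degree 2: 1−0−1 = 0 → Ȟ^2 ≅ 0

Ȟ^0 = Z, Ȟ^1 = 0 and Ȟ^2 = 0


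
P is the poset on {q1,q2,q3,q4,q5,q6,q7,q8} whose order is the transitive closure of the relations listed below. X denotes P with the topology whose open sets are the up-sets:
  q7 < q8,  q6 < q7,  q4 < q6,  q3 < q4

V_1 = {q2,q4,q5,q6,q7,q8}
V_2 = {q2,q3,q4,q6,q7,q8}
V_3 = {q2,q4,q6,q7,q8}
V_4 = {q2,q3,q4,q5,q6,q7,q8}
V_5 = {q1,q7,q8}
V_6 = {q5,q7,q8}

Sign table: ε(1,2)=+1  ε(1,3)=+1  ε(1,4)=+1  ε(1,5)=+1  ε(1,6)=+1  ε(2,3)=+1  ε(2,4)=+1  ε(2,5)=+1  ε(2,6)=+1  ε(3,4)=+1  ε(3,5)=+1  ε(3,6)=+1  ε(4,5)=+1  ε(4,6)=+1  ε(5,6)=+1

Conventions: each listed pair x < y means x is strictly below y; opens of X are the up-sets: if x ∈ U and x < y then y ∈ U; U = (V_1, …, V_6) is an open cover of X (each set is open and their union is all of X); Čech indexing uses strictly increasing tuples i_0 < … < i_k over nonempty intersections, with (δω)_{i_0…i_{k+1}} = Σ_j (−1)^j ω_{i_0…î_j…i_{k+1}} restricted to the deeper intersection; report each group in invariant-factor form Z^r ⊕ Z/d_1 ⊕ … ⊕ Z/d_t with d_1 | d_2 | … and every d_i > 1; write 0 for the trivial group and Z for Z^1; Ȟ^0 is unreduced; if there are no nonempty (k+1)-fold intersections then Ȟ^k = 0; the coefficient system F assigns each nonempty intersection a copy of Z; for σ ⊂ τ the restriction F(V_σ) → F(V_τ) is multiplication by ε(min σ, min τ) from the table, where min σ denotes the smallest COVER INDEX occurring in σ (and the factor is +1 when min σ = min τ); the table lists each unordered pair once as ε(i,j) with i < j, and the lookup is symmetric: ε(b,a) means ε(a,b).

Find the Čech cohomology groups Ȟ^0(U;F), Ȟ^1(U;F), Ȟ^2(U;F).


Ȟ^0 ≅ Z, Ȟ^1 ≅ 0, Ȟ^2 ≅ 0

nerve of the cover:
  V12={q2,q4,q6,q7,q8} V13={q2,q4,q6,q7,q8} V14={q2,q4,q5,q6,q7,q8} V15={q7,q8} V16={q5,q7,q8} V23={q2,q4,q6,q7,q8} V24={q2,q3,q4,q6,q7,q8} V25={q7,q8} V26={q7,q8} V34={q2,q4,q6,q7,q8} V35={q7,q8} V36={q7,q8} V45={q7,q8} V46={q5,q7,q8} V56={q7,q8}
  V123={q2,q4,q6,q7,q8} V124={q2,q4,q6,q7,q8} V125={q7,q8} V126={q7,q8} V134={q2,q4,q6,q7,q8} V135={q7,q8} V136={q7,q8} V145={q7,q8} V146={q5,q7,q8} V156={q7,q8} V234={q2,q4,q6,q7,q8} V235={q7,q8} V236={q7,q8} V245={q7,q8} V246={q7,q8} V256={q7,q8} V345={q7,q8} V346={q7,q8} V356={q7,q8} V456={q7,q8}
  V1234={q2,q4,q6,q7,q8} V1235={q7,q8} V1236={q7,q8} V1245={q7,q8} V1246={q7,q8} V1256={q7,q8} V1345={q7,q8} V1346={q7,q8} V1356={q7,q8} V1456={q7,q8} V2345={q7,q8} V2346={q7,q8} V2356={q7,q8} V2456={q7,q8} V3456={q7,q8}
  V12345={q7,q8} V12346={q7,q8} V12356={q7,q8} V12456={q7,q8} V13456={q7,q8} V23456={q7,q8}
  V123456={q7,q8}
C dims 6,15,20,15; δ0: rk 5, SNF 1^5; δ1: rk 10, SNF 1^10; δ2: rk 10, SNF 1^10
Ȟ^0 = (6 − 5) − 0 = 1, so Ȟ^0 ≅ Z
Ȟ^1 = (15 − 10) − 5 = 0, so Ȟ^1 ≅ 0
Ȟ^2 = (20 − 10) − 10 = 0, so Ȟ^2 ≅ 0


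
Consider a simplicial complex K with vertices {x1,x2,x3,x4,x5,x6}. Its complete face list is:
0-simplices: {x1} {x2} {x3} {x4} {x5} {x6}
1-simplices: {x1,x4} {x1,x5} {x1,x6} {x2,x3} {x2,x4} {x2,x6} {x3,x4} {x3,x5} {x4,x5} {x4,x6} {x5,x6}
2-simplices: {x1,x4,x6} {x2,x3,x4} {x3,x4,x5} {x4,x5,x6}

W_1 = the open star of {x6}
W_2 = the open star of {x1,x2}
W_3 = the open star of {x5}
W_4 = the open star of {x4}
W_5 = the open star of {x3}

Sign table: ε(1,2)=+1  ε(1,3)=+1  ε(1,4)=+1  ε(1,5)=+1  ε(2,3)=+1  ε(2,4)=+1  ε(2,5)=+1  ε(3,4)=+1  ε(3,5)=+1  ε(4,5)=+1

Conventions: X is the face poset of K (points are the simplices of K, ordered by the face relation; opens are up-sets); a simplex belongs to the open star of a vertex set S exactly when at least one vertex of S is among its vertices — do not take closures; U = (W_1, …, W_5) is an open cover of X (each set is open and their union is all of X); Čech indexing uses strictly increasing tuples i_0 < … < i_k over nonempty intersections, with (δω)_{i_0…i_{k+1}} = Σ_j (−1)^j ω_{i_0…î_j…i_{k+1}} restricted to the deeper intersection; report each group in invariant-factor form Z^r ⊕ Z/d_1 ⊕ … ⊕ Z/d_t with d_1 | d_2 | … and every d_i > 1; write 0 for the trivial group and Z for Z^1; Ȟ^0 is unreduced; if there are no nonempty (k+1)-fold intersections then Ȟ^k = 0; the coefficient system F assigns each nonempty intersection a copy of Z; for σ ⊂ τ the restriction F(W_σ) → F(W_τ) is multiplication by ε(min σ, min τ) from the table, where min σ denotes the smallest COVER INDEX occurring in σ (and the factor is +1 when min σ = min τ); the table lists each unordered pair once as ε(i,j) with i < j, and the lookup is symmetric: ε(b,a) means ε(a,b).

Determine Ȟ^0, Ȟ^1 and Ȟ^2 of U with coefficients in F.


cover nerve:
  W1={{x6},{x1,x6},{x2,x6},{x4,x6},{x5,x6},{x1,x4,x6},{x4,x5,x6}} W2={{x1},{x2},{x1,x4},{x1,x5},{x1,x6},{x2,x3},{x2,x4},{x2,x6},{x1,x4,x6},{x2,x3,x4}} W3={{x5},{x1,x5},{x3,x5},{x4,x5},{x5,x6},{x3,x4,x5},{x4,x5,x6}} W4={{x4},{x1,x4},{x2,x4},{x3,x4},{x4,x5},{x4,x6},{x1,x4,x6},{x2,x3,x4},{x3,x4,x5},{x4,x5,x6}} W5={{x3},{x2,x3},{x3,x4},{x3,x5},{x2,x3,x4},{x3,x4,x5}}
  W12={{x1,x6},{x2,x6},{x1,x4,x6}} W13={{x5,x6},{x4,x5,x6}} W14={{x4,x6},{x1,x4,x6},{x4,x5,x6}} W23={{x1,x5}} W24={{x1,x4},{x2,x4},{x1,x4,x6},{x2,x3,x4}} W25={{x2,x3},{x2,x3,x4}} W34={{x4,x5},{x3,x4,x5},{x4,x5,x6}} W35={{x3,x5},{x3,x4,x5}} W45={{x3,x4},{x2,x3,x4},{x3,x4,x5}}
  W124={{x1,x4,x6}} W134={{x4,x5,x6}} W245={{x2,x3,x4}} W345={{x3,x4,x5}}
C dims 5,9,4; δ0: rk 4, SNF 1^4; δ1: rk 4, SNF 1^4
Ȟ^0: (5−4)−0=1 ⇒ Z
Ȟ^1: (9−4)−4=1 ⇒ Z
Ȟ^2: (4−0)−4=0 ⇒ 0

Ȟ^0(U;F) ≅ Z, Ȟ^1(U;F) ≅ Z and Ȟ^2(U;F) ≅ 0


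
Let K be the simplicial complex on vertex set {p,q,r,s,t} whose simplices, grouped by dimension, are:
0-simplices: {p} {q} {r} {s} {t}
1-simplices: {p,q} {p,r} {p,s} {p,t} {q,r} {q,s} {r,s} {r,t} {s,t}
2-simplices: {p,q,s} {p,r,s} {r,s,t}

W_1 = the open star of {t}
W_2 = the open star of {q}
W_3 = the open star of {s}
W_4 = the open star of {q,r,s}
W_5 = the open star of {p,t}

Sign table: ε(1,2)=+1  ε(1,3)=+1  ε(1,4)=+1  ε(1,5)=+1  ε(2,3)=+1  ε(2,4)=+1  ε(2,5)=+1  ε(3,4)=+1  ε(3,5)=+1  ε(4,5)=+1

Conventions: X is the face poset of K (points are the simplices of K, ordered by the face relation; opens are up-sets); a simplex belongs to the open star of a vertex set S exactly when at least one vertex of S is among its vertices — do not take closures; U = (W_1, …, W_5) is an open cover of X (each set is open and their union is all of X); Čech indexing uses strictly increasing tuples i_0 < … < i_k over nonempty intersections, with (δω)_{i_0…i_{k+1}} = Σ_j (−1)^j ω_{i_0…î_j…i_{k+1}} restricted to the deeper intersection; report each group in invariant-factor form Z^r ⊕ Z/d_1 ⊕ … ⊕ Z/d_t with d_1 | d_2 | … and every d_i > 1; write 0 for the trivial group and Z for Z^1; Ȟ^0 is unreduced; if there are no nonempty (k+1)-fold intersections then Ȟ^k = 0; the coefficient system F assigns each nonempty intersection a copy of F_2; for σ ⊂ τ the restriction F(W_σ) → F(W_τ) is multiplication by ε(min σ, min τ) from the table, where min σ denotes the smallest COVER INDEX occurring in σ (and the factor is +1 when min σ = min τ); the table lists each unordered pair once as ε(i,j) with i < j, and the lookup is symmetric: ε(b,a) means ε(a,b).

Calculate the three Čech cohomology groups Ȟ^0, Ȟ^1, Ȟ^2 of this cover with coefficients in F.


cover nerve:
  W1={{t},{p,t},{r,t},{s,t},{r,s,t}} W2={{q},{p,q},{q,r},{q,s},{p,q,s}} W3={{s},{p,s},{q,s},{r,s},{s,t},{p,q,s},{p,r,s},{r,s,t}} W4={{q},{r},{s},{p,q},{p,r},{p,s},{q,r},{q,s},{r,s},{r,t},{s,t},{p,q,s},{p,r,s},{r,s,t}} W5={{p},{t},{p,q},{p,r},{p,s},{p,t},{r,t},{s,t},{p,q,s},{p,r,s},{r,s,t}}
  W13={{s,t},{r,s,t}} W14={{r,t},{s,t},{r,s,t}} W15={{t},{p,t},{r,t},{s,t},{r,s,t}} W23={{q,s},{p,q,s}} W24={{q},{p,q},{q,r},{q,s},{p,q,s}} W25={{p,q},{p,q,s}} W34={{s},{p,s},{q,s},{r,s},{s,t},{p,q,s},{p,r,s},{r,s,t}} W35={{p,s},{s,t},{p,q,s},{p,r,s},{r,s,t}} W45={{p,q},{p,r},{p,s},{r,t},{s,t},{p,q,s},{p,r,s},{r,s,t}}
  W134={{s,t},{r,s,t}} W135={{s,t},{r,s,t}} W145={{r,t},{s,t},{r,s,t}} W234={{q,s},{p,q,s}} W235={{p,q,s}} W245={{p,q},{p,q,s}} W345={{p,s},{s,t},{p,q,s},{p,r,s},{r,s,t}}
  W1345={{s,t},{r,s,t}} W2345={{p,q,s}}
C dims 5,9,7,2; δ0: rk_F2 4; δ1: rk_F2 5; δ2: rk_F2 2
Ȟ^0: (5−4)−0=1 ⇒ Z/2
Ȟ^1: (9−5)−4=0 ⇒ 0
Ȟ^2: (7−2)−5=0 ⇒ 0

Ȟ^0(U;F) ≅ Z/2, Ȟ^1(U;F) ≅ 0 and Ȟ^2(U;F) ≅ 0


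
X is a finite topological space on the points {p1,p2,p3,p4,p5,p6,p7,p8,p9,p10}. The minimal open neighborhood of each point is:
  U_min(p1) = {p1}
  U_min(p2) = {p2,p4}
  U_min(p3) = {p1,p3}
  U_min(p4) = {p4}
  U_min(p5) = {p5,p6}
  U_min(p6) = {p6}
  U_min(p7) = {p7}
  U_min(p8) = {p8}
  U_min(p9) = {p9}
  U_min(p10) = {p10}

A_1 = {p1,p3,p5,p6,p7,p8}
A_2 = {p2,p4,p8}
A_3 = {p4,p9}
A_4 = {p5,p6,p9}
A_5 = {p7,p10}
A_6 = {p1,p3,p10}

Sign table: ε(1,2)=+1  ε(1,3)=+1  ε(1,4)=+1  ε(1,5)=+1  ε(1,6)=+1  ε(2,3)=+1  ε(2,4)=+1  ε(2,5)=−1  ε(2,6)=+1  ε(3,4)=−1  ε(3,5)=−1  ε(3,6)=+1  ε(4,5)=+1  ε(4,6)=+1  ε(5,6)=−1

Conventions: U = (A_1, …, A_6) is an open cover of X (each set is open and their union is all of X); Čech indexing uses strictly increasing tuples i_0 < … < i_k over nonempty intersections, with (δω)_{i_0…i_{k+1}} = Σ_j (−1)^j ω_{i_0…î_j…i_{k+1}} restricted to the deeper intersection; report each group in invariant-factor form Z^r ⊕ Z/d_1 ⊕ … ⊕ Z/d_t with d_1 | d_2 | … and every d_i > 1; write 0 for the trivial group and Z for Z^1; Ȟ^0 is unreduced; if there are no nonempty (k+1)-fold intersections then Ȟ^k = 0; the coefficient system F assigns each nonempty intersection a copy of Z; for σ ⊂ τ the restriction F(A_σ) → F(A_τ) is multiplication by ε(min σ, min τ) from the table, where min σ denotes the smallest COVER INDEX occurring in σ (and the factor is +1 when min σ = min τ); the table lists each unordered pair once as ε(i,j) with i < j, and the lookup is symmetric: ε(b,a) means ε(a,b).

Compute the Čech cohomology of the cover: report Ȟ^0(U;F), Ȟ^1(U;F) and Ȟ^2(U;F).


nonempty overlaps:
  A12={p8} A14={p5,p6} A15={p7} A16={p1,p3} A23={p4} A34={p9} A56={p10}
C dims 6,7; δ0: rk 6, SNF 1^5·2
degree 0: 6−6−0 = 0 → Ȟ^0 ≅ 0
degree 1: 7−0−6 = 1 plus torsion [2] → Ȟ^1 ≅ Z ⊕ Z/2
degree 2: 0−0−0 = 0 → Ȟ^2 ≅ 0

Ȟ^0 = 0,  Ȟ^1 = Z ⊕ Z/2,  Ȟ^2 = 0


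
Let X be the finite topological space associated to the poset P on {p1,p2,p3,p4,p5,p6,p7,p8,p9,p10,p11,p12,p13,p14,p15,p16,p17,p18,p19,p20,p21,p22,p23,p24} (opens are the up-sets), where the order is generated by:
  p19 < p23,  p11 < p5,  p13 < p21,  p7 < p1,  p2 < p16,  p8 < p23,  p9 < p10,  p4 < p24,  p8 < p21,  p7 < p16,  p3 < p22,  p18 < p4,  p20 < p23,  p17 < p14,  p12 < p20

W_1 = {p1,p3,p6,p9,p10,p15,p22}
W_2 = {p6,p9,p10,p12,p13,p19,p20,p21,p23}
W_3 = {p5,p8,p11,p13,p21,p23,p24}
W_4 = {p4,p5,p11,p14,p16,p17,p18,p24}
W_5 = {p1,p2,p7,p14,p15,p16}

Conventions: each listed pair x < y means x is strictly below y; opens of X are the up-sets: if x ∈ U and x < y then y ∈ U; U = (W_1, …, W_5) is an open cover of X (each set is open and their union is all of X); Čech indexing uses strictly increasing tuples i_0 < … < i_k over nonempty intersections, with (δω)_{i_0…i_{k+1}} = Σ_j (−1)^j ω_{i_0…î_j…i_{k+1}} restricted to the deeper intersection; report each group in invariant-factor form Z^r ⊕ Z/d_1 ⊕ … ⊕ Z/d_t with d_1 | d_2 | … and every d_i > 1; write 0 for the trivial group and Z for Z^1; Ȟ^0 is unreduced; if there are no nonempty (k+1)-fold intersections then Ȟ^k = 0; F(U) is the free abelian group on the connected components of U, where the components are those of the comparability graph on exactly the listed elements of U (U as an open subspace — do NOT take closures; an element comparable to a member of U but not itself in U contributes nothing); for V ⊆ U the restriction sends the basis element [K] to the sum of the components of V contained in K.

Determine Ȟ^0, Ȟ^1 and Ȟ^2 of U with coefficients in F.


nerve simplices:
  W12={p6,p9,p10} W15={p1,p15} W23={p13,p21,p23} W34={p5,p11,p24} W45={p14,p16}
components per intersection:
  W1: {p1} {p3,p22} {p6} {p9,p10} {p15}
  W2: {p6} {p9,p10} {p12,p19,p20,p23} {p13,p21}
  W3: {p5,p11} {p8,p13,p21,p23} {p24}
  W4: {p4,p18,p24} {p5,p11} {p14,p17} {p16}
  W5: {p1,p2,p7,p16} {p14} {p15}
  W12: {p6} {p9,p10}
  W15: {p1} {p15}
  W23: {p13,p21} {p23}
  W34: {p5,p11} {p24}
  W45: {p14} {p16}
C dims 19,10; δ0: rk 10, SNF 1^10
degree 0: 19−10−0 = 9 → Ȟ^0 ≅ Z^9
degree 1: 10−0−10 = 0 → Ȟ^1 ≅ 0
degree 2: 0−0−0 = 0 → Ȟ^2 ≅ 0

Ȟ^0 = Z^9; Ȟ^1 = 0; Ȟ^2 = 0


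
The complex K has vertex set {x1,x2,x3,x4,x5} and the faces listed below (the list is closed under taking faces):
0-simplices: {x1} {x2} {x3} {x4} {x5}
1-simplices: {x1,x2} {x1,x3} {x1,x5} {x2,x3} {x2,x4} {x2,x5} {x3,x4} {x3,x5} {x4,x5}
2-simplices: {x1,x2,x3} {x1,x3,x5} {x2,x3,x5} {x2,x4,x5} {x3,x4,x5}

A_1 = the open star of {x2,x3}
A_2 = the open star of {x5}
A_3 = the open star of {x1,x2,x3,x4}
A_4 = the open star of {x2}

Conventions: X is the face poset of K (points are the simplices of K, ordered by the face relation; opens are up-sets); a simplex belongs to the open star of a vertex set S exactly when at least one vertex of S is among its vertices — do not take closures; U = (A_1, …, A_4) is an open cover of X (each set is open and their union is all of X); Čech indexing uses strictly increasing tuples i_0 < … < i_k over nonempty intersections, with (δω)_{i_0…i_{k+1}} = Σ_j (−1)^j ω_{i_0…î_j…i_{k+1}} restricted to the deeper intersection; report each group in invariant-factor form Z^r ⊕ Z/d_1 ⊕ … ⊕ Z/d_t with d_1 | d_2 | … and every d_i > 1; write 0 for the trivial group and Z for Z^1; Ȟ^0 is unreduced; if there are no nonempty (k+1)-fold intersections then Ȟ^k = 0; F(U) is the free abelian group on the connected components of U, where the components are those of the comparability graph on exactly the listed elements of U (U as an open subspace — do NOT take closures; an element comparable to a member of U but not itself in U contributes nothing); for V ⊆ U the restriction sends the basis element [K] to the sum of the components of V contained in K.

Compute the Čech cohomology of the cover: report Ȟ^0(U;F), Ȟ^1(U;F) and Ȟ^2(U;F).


nonempty intersections:
  A1={{x2},{x3},{x1,x2},{x1,x3},{x2,x3},{x2,x4},{x2,x5},{x3,x4},{x3,x5},{x1,x2,x3},{x1,x3,x5},{x2,x3,x5},{x2,x4,x5},{x3,x4,x5}} A2={{x5},{x1,x5},{x2,x5},{x3,x5},{x4,x5},{x1,x3,x5},{x2,x3,x5},{x2,x4,x5},{x3,x4,x5}} A3={{x1},{x2},{x3},{x4},{x1,x2},{x1,x3},{x1,x5},{x2,x3},{x2,x4},{x2,x5},{x3,x4},{x3,x5},{x4,x5},{x1,x2,x3},{x1,x3,x5},{x2,x3,x5},{x2,x4,x5},{x3,x4,x5}} A4={{x2},{x1,x2},{x2,x3},{x2,x4},{x2,x5},{x1,x2,x3},{x2,x3,x5},{x2,x4,x5}}
  A12={{x2,x5},{x3,x5},{x1,x3,x5},{x2,x3,x5},{x2,x4,x5},{x3,x4,x5}} A13={{x2},{x3},{x1,x2},{x1,x3},{x2,x3},{x2,x4},{x2,x5},{x3,x4},{x3,x5},{x1,x2,x3},{x1,x3,x5},{x2,x3,x5},{x2,x4,x5},{x3,x4,x5}} A14={{x2},{x1,x2},{x2,x3},{x2,x4},{x2,x5},{x1,x2,x3},{x2,x3,x5},{x2,x4,x5}} A23={{x1,x5},{x2,x5},{x3,x5},{x4,x5},{x1,x3,x5},{x2,x3,x5},{x2,x4,x5},{x3,x4,x5}} A24={{x2,x5},{x2,x3,x5},{x2,x4,x5}} A34={{x2},{x1,x2},{x2,x3},{x2,x4},{x2,x5},{x1,x2,x3},{x2,x3,x5},{x2,x4,x5}}
  A123={{x2,x5},{x3,x5},{x1,x3,x5},{x2,x3,x5},{x2,x4,x5},{x3,x4,x5}} A124={{x2,x5},{x2,x3,x5},{x2,x4,x5}} A134={{x2},{x1,x2},{x2,x3},{x2,x4},{x2,x5},{x1,x2,x3},{x2,x3,x5},{x2,x4,x5}} A234={{x2,x5},{x2,x3,x5},{x2,x4,x5}}
  A1234={{x2,x5},{x2,x3,x5},{x2,x4,x5}}
components per intersection:
  A1: {{x2},{x3},{x1,x2},{x1,x3},{x2,x3},{x2,x4},{x2,x5},{x3,x4},{x3,x5},{x1,x2,x3},{x1,x3,x5},{x2,x3,x5},{x2,x4,x5},{x3,x4,x5}}
  A2: {{x5},{x1,x5},{x2,x5},{x3,x5},{x4,x5},{x1,x3,x5},{x2,x3,x5},{x2,x4,x5},{x3,x4,x5}}
  A3: {{x1},{x2},{x3},{x4},{x1,x2},{x1,x3},{x1,x5},{x2,x3},{x2,x4},{x2,x5},{x3,x4},{x3,x5},{x4,x5},{x1,x2,x3},{x1,x3,x5},{x2,x3,x5},{x2,x4,x5},{x3,x4,x5}}
  A4: {{x2},{x1,x2},{x2,x3},{x2,x4},{x2,x5},{x1,x2,x3},{x2,x3,x5},{x2,x4,x5}}
  A12: {{x2,x5},{x3,x5},{x1,x3,x5},{x2,x3,x5},{x2,x4,x5},{x3,x4,x5}}
  A13: {{x2},{x3},{x1,x2},{x1,x3},{x2,x3},{x2,x4},{x2,x5},{x3,x4},{x3,x5},{x1,x2,x3},{x1,x3,x5},{x2,x3,x5},{x2,x4,x5},{x3,x4,x5}}
  A14: {{x2},{x1,x2},{x2,x3},{x2,x4},{x2,x5},{x1,x2,x3},{x2,x3,x5},{x2,x4,x5}}
  A23: {{x1,x5},{x2,x5},{x3,x5},{x4,x5},{x1,x3,x5},{x2,x3,x5},{x2,x4,x5},{x3,x4,x5}}
  A24: {{x2,x5},{x2,x3,x5},{x2,x4,x5}}
  A34: {{x2},{x1,x2},{x2,x3},{x2,x4},{x2,x5},{x1,x2,x3},{x2,x3,x5},{x2,x4,x5}}
  A123: {{x2,x5},{x3,x5},{x1,x3,x5},{x2,x3,x5},{x2,x4,x5},{x3,x4,x5}}
  A124: {{x2,x5},{x2,x3,x5},{x2,x4,x5}}
  A134: {{x2},{x1,x2},{x2,x3},{x2,x4},{x2,x5},{x1,x2,x3},{x2,x3,x5},{x2,x4,x5}}
  A234: {{x2,x5},{x2,x3,x5},{x2,x4,x5}}
  A1234: {{x2,x5},{x2,x3,x5},{x2,x4,x5}}
C dims 4,6,4,1; δ0: rk 3, SNF 1^3; δ1: rk 3, SNF 1^3; δ2: rk 1, SNF 1^1
Ȟ^0: (4−3)−0=1 ⇒ Z
Ȟ^1: (6−3)−3=0 ⇒ 0
Ȟ^2: (4−1)−3=0 ⇒ 0

Ȟ^0(U;F) ≅ Z; Ȟ^1(U;F) ≅ 0; Ȟ^2(U;F) ≅ 0
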